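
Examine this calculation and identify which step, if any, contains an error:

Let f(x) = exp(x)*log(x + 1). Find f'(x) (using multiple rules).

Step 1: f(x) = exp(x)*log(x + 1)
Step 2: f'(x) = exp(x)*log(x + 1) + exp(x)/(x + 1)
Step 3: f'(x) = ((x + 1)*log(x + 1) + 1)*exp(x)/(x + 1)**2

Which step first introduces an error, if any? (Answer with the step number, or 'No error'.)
Step 3

Step 3 is incorrect due to a wrong exponent.
The step shows: ((x + 1)*log(x + 1) + 1)*exp(x)/(x + 1)**2
The correct value should be: ((x + 1)*log(x + 1) + 1)*exp(x)/(x + 1)

Explanation: The exponent -1 on x + 1 was incorrectly written as -2: the term ((x + 1)*log(x + 1) + 1)*exp(x)/(x + 1) was incorrectly written as ((x + 1)*log(x + 1) + 1)*exp(x)/(x + 1)**2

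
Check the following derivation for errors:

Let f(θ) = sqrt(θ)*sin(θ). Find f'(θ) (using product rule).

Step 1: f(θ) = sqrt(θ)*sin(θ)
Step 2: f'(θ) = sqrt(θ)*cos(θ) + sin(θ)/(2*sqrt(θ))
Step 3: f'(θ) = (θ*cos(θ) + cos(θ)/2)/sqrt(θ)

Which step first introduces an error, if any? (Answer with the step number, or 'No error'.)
Step 3

Step 3 is incorrect due to a wrong trig function.
The step shows: (θ*cos(θ) + cos(θ)/2)/sqrt(θ)
The correct value should be: (θ*cos(θ) + sin(θ)/2)/sqrt(θ)

Explanation: sin(θ) was incorrectly written as cos(θ): the term (θ*cos(θ) + sin(θ)/2)/sqrt(θ) was incorrectly written as (θ*cos(θ) + cos(θ)/2)/sqrt(θ)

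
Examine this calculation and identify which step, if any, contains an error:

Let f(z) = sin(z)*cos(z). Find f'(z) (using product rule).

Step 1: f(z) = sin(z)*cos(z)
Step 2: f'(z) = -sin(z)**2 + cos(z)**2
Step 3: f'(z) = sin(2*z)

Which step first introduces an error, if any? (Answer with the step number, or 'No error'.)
Step 3

Step 3 is incorrect due to a wrong trig function.
The step shows: sin(2*z)
The correct value should be: cos(2*z)

Explanation: cos(2*z) was incorrectly written as sin(2*z): the term cos(2*z) was incorrectly written as sin(2*z)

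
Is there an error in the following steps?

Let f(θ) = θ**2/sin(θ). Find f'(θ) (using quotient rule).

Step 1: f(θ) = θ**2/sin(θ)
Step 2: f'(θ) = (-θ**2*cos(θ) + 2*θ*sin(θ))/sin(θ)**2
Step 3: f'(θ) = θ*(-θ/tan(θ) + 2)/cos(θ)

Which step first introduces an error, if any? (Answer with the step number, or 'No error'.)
Step 3

Step 3 is incorrect due to a wrong trig function.
The step shows: θ*(-θ/tan(θ) + 2)/cos(θ)
The correct value should be: θ*(-θ/tan(θ) + 2)/sin(θ)

Explanation: sin(θ) was incorrectly written as cos(θ): the term θ*(-θ/tan(θ) + 2)/sin(θ) was incorrectly written as θ*(-θ/tan(θ) + 2)/cos(θ)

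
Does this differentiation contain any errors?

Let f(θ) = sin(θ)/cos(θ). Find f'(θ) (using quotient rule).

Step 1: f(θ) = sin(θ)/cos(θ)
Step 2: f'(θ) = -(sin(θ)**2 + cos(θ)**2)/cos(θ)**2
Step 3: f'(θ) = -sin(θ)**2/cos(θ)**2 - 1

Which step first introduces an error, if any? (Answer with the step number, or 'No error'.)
Step 2

Step 2 is incorrect due to a sign flip.
The step shows: -(sin(θ)**2 + cos(θ)**2)/cos(θ)**2
The correct value should be: (sin(θ)**2 + cos(θ)**2)/cos(θ)**2

Explanation: The sign of the whole expression was flipped: the term (sin(θ)**2 + cos(θ)**2)/cos(θ)**2 was incorrectly written as -(sin(θ)**2 + cos(θ)**2)/cos(θ)**2
The later steps are derived from this incorrect expression, so the error originates in Step 2.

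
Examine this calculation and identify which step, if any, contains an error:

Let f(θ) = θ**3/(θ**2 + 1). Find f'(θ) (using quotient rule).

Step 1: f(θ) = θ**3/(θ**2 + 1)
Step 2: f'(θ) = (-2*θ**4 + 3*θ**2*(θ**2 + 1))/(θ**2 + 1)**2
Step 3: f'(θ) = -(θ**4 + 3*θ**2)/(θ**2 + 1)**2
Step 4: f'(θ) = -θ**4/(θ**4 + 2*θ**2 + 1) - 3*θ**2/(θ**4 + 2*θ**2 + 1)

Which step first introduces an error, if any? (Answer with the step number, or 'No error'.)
Step 3

Step 3 is incorrect due to a sign flip.
The step shows: -(θ**4 + 3*θ**2)/(θ**2 + 1)**2
The correct value should be: (θ**4 + 3*θ**2)/(θ**2 + 1)**2

Explanation: The sign of the whole expression was flipped: the term (θ**4 + 3*θ**2)/(θ**2 + 1)**2 was incorrectly written as -(θ**4 + 3*θ**2)/(θ**2 + 1)**2
The later steps are derived from this incorrect expression, so the error originates in Step 3.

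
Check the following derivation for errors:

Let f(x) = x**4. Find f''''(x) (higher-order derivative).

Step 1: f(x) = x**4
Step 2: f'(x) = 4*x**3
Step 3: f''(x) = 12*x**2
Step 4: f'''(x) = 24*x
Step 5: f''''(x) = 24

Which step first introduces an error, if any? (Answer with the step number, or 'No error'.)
No error

All steps in this derivation are correct.
The final answer f''''(x) = 24 is valid.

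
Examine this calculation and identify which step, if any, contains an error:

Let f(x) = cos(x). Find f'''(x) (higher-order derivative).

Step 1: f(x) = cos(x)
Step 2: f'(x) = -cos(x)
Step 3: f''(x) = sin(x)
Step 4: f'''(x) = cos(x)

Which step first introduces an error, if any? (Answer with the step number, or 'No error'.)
Step 2

Step 2 is incorrect due to a wrong trig function.
The step shows: -cos(x)
The correct value should be: -sin(x)

Explanation: sin(x) was incorrectly written as cos(x): the term -sin(x) was incorrectly written as -cos(x)
The later steps are derived from this incorrect expression, so the error originates in Step 2.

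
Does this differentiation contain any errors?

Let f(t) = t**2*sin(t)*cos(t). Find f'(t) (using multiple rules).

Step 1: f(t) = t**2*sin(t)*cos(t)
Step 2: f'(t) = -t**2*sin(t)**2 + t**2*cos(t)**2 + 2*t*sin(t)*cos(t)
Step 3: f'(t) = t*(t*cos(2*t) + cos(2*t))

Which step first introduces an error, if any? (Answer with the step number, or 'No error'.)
Step 3

Step 3 is incorrect due to a wrong trig function.
The step shows: t*(t*cos(2*t) + cos(2*t))
The correct value should be: t*(t*cos(2*t) + sin(2*t))

Explanation: sin(2*t) was incorrectly written as cos(2*t): the term t*(t*cos(2*t) + sin(2*t)) was incorrectly written as t*(t*cos(2*t) + cos(2*t))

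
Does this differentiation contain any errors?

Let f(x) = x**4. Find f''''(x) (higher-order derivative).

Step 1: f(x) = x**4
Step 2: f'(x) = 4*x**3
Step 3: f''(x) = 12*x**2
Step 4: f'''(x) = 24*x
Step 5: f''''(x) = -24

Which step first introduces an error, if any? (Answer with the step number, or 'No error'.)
Step 5

Step 5 is incorrect due to a sign flip.
The step shows: -24
The correct value should be: 24

Explanation: The sign of the whole expression was flipped: the term 24 was incorrectly written as -24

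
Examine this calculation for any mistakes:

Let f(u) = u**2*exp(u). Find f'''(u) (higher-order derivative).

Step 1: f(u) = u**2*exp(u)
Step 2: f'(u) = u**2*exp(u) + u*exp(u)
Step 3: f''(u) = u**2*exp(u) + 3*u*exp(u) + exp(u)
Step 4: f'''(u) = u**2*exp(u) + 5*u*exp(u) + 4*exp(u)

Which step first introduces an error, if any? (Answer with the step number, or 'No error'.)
Step 2

Step 2 is incorrect due to a wrong coefficient.
The step shows: u**2*exp(u) + u*exp(u)
The correct value should be: u**2*exp(u) + 2*u*exp(u)

Explanation: The coefficient 2 was incorrectly written as 1: the term 2*u*exp(u) was incorrectly written as u*exp(u)
The later steps are derived from this incorrect expression, so the error originates in Step 2.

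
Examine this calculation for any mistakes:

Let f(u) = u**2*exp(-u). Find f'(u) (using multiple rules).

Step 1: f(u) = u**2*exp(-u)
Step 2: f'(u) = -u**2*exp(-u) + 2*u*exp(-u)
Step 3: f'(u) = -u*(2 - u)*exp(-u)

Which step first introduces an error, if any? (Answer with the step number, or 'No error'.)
Step 3

Step 3 is incorrect due to a sign flip.
The step shows: -u*(2 - u)*exp(-u)
The correct value should be: u*(2 - u)*exp(-u)

Explanation: The sign of the whole expression was flipped: the term u*(2 - u)*exp(-u) was incorrectly written as -u*(2 - u)*exp(-u)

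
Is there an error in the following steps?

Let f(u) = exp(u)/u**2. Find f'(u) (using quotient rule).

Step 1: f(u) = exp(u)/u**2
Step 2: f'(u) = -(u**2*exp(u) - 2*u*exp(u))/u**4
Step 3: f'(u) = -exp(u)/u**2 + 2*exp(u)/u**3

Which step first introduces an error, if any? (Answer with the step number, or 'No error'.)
Step 2

Step 2 is incorrect due to a sign flip.
The step shows: -(u**2*exp(u) - 2*u*exp(u))/u**4
The correct value should be: (u**2*exp(u) - 2*u*exp(u))/u**4

Explanation: The sign of the whole expression was flipped: the term (u**2*exp(u) - 2*u*exp(u))/u**4 was incorrectly written as -(u**2*exp(u) - 2*u*exp(u))/u**4
The later steps are derived from this incorrect expression, so the error originates in Step 2.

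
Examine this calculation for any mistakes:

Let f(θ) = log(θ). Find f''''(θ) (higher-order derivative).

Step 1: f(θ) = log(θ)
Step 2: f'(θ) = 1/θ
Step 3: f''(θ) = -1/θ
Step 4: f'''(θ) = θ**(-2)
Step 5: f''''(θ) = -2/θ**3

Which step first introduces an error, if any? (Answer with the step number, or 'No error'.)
Step 3

Step 3 is incorrect due to a wrong exponent.
The step shows: -1/θ
The correct value should be: -1/θ**2

Explanation: The exponent -2 on θ was incorrectly written as -1: the term -1/θ**2 was incorrectly written as -1/θ
The later steps are derived from this incorrect expression, so the error originates in Step 3.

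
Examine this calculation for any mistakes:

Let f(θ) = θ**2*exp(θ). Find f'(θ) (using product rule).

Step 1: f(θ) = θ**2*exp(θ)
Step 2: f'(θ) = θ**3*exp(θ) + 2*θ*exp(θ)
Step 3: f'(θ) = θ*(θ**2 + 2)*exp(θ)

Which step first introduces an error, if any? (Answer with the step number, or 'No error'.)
Step 2

Step 2 is incorrect due to a wrong exponent.
The step shows: θ**3*exp(θ) + 2*θ*exp(θ)
The correct value should be: θ**2*exp(θ) + 2*θ*exp(θ)

Explanation: The exponent 2 on θ was incorrectly written as 3: the term θ**2*exp(θ) was incorrectly written as θ**3*exp(θ)
The later steps are derived from this incorrect expression, so the error originates in Step 2.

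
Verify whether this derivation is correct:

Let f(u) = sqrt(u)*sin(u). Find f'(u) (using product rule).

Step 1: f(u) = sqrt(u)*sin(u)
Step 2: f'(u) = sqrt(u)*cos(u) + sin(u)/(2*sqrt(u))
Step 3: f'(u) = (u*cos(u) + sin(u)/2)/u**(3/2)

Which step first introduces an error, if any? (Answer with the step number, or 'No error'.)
Step 3

Step 3 is incorrect due to a wrong exponent.
The step shows: (u*cos(u) + sin(u)/2)/u**(3/2)
The correct value should be: (u*cos(u) + sin(u)/2)/sqrt(u)

Explanation: The exponent -1/2 on u was incorrectly written as -3/2: the term (u*cos(u) + sin(u)/2)/sqrt(u) was incorrectly written as (u*cos(u) + sin(u)/2)/u**(3/2)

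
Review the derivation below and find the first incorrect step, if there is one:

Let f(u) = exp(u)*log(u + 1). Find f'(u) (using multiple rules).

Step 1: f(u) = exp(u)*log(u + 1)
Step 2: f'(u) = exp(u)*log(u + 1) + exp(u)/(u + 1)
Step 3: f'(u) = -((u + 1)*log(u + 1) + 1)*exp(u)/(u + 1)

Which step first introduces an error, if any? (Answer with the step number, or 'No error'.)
Step 3

Step 3 is incorrect due to a sign flip.
The step shows: -((u + 1)*log(u + 1) + 1)*exp(u)/(u + 1)
The correct value should be: ((u + 1)*log(u + 1) + 1)*exp(u)/(u + 1)

Explanation: The sign of the whole expression was flipped: the term ((u + 1)*log(u + 1) + 1)*exp(u)/(u + 1) was incorrectly written as -((u + 1)*log(u + 1) + 1)*exp(u)/(u + 1)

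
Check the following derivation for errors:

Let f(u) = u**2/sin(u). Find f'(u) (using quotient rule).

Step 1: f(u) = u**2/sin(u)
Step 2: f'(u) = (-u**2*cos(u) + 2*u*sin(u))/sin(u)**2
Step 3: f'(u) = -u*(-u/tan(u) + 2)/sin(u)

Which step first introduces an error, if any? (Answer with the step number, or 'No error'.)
Step 3

Step 3 is incorrect due to a sign flip.
The step shows: -u*(-u/tan(u) + 2)/sin(u)
The correct value should be: u*(-u/tan(u) + 2)/sin(u)

Explanation: The sign of the whole expression was flipped: the term u*(-u/tan(u) + 2)/sin(u) was incorrectly written as -u*(-u/tan(u) + 2)/sin(u)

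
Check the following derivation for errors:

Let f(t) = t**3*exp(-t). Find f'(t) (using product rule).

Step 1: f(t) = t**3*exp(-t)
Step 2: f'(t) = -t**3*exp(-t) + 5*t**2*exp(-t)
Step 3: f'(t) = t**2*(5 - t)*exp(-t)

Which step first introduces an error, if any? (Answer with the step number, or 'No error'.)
Step 2

Step 2 is incorrect due to a wrong coefficient.
The step shows: -t**3*exp(-t) + 5*t**2*exp(-t)
The correct value should be: -t**3*exp(-t) + 3*t**2*exp(-t)

Explanation: The coefficient 3 was incorrectly written as 5: the term 3*t**2*exp(-t) was incorrectly written as 5*t**2*exp(-t)
The later steps are derived from this incorrect expression, so the error originates in Step 2.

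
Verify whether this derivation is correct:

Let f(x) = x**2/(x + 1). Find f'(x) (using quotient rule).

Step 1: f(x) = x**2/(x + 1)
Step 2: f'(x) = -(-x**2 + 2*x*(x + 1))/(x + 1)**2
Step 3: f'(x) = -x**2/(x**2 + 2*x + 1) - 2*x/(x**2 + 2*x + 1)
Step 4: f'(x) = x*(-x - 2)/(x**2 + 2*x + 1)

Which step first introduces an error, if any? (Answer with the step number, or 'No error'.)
Step 2

Step 2 is incorrect due to a sign flip.
The step shows: -(-x**2 + 2*x*(x + 1))/(x + 1)**2
The correct value should be: (-x**2 + 2*x*(x + 1))/(x + 1)**2

Explanation: The sign of the whole expression was flipped: the term (-x**2 + 2*x*(x + 1))/(x + 1)**2 was incorrectly written as -(-x**2 + 2*x*(x + 1))/(x + 1)**2
The later steps are derived from this incorrect expression, so the error originates in Step 2.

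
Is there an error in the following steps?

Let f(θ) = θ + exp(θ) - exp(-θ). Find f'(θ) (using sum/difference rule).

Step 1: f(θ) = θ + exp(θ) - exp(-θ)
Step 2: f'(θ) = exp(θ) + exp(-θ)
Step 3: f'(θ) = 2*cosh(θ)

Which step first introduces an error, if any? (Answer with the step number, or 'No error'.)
Step 2

Step 2 is incorrect due to a dropped term.
The step shows: exp(θ) + exp(-θ)
The correct value should be: exp(θ) + 1 + exp(-θ)

Explanation: A term was dropped: the term 1 was incorrectly omitted
The later steps are derived from this incorrect expression, so the error originates in Step 2.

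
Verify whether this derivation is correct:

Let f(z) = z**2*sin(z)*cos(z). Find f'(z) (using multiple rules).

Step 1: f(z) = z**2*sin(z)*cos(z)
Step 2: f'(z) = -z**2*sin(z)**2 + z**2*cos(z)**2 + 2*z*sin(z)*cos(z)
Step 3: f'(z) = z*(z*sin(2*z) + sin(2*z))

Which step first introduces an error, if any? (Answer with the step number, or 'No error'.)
Step 3

Step 3 is incorrect due to a wrong trig function.
The step shows: z*(z*sin(2*z) + sin(2*z))
The correct value should be: z*(z*cos(2*z) + sin(2*z))

Explanation: cos(2*z) was incorrectly written as sin(2*z): the term z*(z*cos(2*z) + sin(2*z)) was incorrectly written as z*(z*sin(2*z) + sin(2*z))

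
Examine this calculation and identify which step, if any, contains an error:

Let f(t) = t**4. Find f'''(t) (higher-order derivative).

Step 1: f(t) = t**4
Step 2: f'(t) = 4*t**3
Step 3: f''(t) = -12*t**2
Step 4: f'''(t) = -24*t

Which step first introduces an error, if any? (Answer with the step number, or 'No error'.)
Step 3

Step 3 is incorrect due to a sign flip.
The step shows: -12*t**2
The correct value should be: 12*t**2

Explanation: The sign of the whole expression was flipped: the term 12*t**2 was incorrectly written as -12*t**2
The later steps are derived from this incorrect expression, so the error originates in Step 3.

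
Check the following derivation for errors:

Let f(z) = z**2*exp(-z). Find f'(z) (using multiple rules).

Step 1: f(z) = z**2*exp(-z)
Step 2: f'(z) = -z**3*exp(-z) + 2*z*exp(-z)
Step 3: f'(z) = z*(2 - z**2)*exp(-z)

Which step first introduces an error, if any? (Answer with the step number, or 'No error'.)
Step 2

Step 2 is incorrect due to a wrong exponent.
The step shows: -z**3*exp(-z) + 2*z*exp(-z)
The correct value should be: -z**2*exp(-z) + 2*z*exp(-z)

Explanation: The exponent 2 on z was incorrectly written as 3: the term -z**2*exp(-z) was incorrectly written as -z**3*exp(-z)
The later steps are derived from this incorrect expression, so the error originates in Step 2.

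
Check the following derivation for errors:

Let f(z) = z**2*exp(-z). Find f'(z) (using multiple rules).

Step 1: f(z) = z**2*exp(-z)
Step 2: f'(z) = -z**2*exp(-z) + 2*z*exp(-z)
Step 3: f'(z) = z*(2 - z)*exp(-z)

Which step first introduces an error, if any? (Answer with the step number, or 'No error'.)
No error

All steps in this derivation are correct.
The final answer f'(z) = z*(2 - z)*exp(-z) is valid.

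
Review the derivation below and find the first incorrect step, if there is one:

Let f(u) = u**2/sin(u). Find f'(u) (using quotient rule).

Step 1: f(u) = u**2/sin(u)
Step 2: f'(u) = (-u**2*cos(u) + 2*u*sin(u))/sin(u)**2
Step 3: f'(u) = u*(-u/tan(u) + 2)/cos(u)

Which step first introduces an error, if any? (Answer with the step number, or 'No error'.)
Step 3

Step 3 is incorrect due to a wrong trig function.
The step shows: u*(-u/tan(u) + 2)/cos(u)
The correct value should be: u*(-u/tan(u) + 2)/sin(u)

Explanation: sin(u) was incorrectly written as cos(u): the term u*(-u/tan(u) + 2)/sin(u) was incorrectly written as u*(-u/tan(u) + 2)/cos(u)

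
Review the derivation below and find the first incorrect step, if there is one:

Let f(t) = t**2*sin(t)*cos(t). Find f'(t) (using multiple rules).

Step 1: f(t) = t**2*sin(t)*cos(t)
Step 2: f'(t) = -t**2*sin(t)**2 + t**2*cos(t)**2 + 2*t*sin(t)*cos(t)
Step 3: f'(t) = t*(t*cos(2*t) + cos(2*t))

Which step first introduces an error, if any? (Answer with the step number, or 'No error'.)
Step 3

Step 3 is incorrect due to a wrong trig function.
The step shows: t*(t*cos(2*t) + cos(2*t))
The correct value should be: t*(t*cos(2*t) + sin(2*t))

Explanation: sin(2*t) was incorrectly written as cos(2*t): the term t*(t*cos(2*t) + sin(2*t)) was incorrectly written as t*(t*cos(2*t) + cos(2*t))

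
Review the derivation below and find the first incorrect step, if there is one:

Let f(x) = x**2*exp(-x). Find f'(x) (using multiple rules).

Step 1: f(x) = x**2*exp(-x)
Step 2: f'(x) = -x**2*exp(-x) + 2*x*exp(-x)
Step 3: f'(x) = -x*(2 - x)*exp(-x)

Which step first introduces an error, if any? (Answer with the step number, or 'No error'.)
Step 3

Step 3 is incorrect due to a sign flip.
The step shows: -x*(2 - x)*exp(-x)
The correct value should be: x*(2 - x)*exp(-x)

Explanation: The sign of the whole expression was flipped: the term x*(2 - x)*exp(-x) was incorrectly written as -x*(2 - x)*exp(-x)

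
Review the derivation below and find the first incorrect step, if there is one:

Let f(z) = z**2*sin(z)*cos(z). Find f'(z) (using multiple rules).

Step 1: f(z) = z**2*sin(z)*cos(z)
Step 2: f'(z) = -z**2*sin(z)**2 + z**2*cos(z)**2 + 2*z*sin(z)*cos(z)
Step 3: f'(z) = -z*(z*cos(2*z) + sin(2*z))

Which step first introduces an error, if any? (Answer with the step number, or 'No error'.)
Step 3

Step 3 is incorrect due to a sign flip.
The step shows: -z*(z*cos(2*z) + sin(2*z))
The correct value should be: z*(z*cos(2*z) + sin(2*z))

Explanation: The sign of the whole expression was flipped: the term z*(z*cos(2*z) + sin(2*z)) was incorrectly written as -z*(z*cos(2*z) + sin(2*z))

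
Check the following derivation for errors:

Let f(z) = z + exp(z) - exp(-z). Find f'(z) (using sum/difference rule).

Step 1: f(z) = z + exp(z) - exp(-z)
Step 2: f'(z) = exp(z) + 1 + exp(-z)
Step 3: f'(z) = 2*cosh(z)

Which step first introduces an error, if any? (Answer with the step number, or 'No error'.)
Step 3

Step 3 is incorrect due to a dropped term.
The step shows: 2*cosh(z)
The correct value should be: 2*cosh(z) + 1

Explanation: A term was dropped: the term 1 was incorrectly omitted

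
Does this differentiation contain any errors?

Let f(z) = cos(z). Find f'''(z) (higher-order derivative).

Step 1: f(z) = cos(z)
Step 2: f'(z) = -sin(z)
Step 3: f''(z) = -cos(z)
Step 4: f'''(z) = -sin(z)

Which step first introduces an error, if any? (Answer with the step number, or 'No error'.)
Step 4

Step 4 is incorrect due to a sign flip.
The step shows: -sin(z)
The correct value should be: sin(z)

Explanation: The sign of the whole expression was flipped: the term sin(z) was incorrectly written as -sin(z)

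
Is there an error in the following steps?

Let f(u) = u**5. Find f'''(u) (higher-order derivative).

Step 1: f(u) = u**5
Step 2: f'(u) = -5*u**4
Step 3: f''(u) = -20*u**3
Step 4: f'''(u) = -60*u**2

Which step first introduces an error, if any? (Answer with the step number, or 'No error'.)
Step 2

Step 2 is incorrect due to a sign flip.
The step shows: -5*u**4
The correct value should be: 5*u**4

Explanation: The sign of the whole expression was flipped: the term 5*u**4 was incorrectly written as -5*u**4
The later steps are derived from this incorrect expression, so the error originates in Step 2.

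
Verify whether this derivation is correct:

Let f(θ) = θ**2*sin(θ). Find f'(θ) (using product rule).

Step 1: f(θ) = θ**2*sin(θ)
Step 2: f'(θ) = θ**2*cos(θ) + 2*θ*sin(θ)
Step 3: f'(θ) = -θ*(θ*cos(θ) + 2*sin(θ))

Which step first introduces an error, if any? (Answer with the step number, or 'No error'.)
Step 3

Step 3 is incorrect due to a sign flip.
The step shows: -θ*(θ*cos(θ) + 2*sin(θ))
The correct value should be: θ*(θ*cos(θ) + 2*sin(θ))

Explanation: The sign of the whole expression was flipped: the term θ*(θ*cos(θ) + 2*sin(θ)) was incorrectly written as -θ*(θ*cos(θ) + 2*sin(θ))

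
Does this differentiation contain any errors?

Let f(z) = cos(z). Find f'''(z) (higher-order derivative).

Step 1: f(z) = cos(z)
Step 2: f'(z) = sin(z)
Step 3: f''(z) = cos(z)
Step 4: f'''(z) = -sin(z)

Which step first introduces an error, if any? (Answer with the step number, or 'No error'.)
Step 2

Step 2 is incorrect due to a sign flip.
The step shows: sin(z)
The correct value should be: -sin(z)

Explanation: The sign of the whole expression was flipped: the term -sin(z) was incorrectly written as sin(z)
The later steps are derived from this incorrect expression, so the error originates in Step 2.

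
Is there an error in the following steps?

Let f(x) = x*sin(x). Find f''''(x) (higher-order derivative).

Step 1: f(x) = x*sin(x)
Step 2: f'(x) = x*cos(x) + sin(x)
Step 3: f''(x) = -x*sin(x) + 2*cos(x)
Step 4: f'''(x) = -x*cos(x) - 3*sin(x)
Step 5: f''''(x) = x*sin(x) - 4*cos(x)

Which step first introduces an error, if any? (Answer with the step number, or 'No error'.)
No error

All steps in this derivation are correct.
The final answer f''''(x) = x*sin(x) - 4*cos(x) is valid.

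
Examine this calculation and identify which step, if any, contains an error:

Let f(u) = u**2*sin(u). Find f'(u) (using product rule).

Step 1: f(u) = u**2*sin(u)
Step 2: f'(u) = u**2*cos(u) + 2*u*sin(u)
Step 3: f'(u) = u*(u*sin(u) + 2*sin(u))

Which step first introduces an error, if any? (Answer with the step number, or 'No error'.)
Step 3

Step 3 is incorrect due to a wrong trig function.
The step shows: u*(u*sin(u) + 2*sin(u))
The correct value should be: u*(u*cos(u) + 2*sin(u))

Explanation: cos(u) was incorrectly written as sin(u): the term u*(u*cos(u) + 2*sin(u)) was incorrectly written as u*(u*sin(u) + 2*sin(u))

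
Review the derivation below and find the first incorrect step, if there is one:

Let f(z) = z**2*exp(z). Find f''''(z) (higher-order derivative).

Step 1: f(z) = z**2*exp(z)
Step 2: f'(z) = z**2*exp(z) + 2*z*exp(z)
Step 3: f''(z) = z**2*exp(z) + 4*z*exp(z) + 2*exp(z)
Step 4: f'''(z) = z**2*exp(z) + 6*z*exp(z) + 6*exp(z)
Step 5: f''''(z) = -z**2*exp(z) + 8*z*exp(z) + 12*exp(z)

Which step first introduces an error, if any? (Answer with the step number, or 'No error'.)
Step 5

Step 5 is incorrect due to a sign flip.
The step shows: -z**2*exp(z) + 8*z*exp(z) + 12*exp(z)
The correct value should be: z**2*exp(z) + 8*z*exp(z) + 12*exp(z)

Explanation: The sign of one term was flipped: the term z**2*exp(z) was incorrectly written as -z**2*exp(z)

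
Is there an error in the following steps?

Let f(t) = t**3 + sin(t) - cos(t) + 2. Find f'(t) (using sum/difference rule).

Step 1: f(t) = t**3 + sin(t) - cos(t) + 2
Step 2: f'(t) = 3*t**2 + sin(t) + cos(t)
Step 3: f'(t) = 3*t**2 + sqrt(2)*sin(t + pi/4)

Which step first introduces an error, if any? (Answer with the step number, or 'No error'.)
No error

All steps in this derivation are correct.
The final answer f'(t) = 3*t**2 + sqrt(2)*sin(t + pi/4) is valid.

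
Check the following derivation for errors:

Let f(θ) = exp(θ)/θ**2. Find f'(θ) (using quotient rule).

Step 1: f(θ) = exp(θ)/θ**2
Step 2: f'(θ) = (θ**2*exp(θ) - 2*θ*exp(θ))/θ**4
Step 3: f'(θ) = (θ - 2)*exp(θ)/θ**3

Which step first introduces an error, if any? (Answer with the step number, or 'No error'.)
No error

All steps in this derivation are correct.
The final answer f'(θ) = (θ - 2)*exp(θ)/θ**3 is valid.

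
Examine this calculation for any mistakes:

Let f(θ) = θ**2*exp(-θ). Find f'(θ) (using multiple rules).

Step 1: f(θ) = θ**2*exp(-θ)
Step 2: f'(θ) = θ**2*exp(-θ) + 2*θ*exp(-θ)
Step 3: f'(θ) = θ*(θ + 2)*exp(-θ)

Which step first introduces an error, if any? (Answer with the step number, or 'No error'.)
Step 2

Step 2 is incorrect due to a sign flip.
The step shows: θ**2*exp(-θ) + 2*θ*exp(-θ)
The correct value should be: -θ**2*exp(-θ) + 2*θ*exp(-θ)

Explanation: The sign of one term was flipped: the term -θ**2*exp(-θ) was incorrectly written as θ**2*exp(-θ)
The later steps are derived from this incorrect expression, so the error originates in Step 2.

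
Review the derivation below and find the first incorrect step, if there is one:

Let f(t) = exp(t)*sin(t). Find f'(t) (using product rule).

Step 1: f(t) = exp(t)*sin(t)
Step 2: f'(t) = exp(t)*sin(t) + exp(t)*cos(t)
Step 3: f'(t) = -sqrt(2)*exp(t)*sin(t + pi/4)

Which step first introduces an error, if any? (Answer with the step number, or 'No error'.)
Step 3

Step 3 is incorrect due to a sign flip.
The step shows: -sqrt(2)*exp(t)*sin(t + pi/4)
The correct value should be: sqrt(2)*exp(t)*sin(t + pi/4)

Explanation: The sign of the whole expression was flipped: the term sqrt(2)*exp(t)*sin(t + pi/4) was incorrectly written as -sqrt(2)*exp(t)*sin(t + pi/4)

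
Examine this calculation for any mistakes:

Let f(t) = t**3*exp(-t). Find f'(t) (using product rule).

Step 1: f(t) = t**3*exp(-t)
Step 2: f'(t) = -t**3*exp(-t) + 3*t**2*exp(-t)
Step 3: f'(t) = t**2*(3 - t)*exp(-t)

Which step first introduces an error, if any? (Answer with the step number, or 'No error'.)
No error

All steps in this derivation are correct.
The final answer f'(t) = t**2*(3 - t)*exp(-t) is valid.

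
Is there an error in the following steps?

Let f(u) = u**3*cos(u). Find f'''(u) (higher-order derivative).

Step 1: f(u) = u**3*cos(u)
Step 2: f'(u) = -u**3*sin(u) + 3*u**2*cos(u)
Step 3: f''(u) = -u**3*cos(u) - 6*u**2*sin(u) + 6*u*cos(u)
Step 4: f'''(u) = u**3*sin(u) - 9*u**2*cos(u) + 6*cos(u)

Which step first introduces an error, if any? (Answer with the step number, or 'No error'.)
Step 4

Step 4 is incorrect due to a dropped term.
The step shows: u**3*sin(u) - 9*u**2*cos(u) + 6*cos(u)
The correct value should be: u**3*sin(u) - 9*u**2*cos(u) - 18*u*sin(u) + 6*cos(u)

Explanation: A term was dropped: the term -18*u*sin(u) was incorrectly omitted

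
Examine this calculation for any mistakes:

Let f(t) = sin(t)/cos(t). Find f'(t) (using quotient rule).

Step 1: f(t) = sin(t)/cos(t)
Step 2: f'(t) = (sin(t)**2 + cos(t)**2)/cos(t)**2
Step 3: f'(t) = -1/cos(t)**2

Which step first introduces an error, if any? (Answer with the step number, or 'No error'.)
Step 3

Step 3 is incorrect due to a sign flip.
The step shows: -1/cos(t)**2
The correct value should be: cos(t)**(-2)

Explanation: The sign of the whole expression was flipped: the term cos(t)**(-2) was incorrectly written as -1/cos(t)**2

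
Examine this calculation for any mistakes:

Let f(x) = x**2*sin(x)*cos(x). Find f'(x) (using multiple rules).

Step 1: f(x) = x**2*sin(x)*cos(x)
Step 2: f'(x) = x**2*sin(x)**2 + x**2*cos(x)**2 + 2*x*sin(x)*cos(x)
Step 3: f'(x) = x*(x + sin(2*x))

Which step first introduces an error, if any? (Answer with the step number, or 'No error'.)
Step 2

Step 2 is incorrect due to a sign flip.
The step shows: x**2*sin(x)**2 + x**2*cos(x)**2 + 2*x*sin(x)*cos(x)
The correct value should be: -x**2*sin(x)**2 + x**2*cos(x)**2 + 2*x*sin(x)*cos(x)

Explanation: The sign of one term was flipped: the term -x**2*sin(x)**2 was incorrectly written as x**2*sin(x)**2
The later steps are derived from this incorrect expression, so the error originates in Step 2.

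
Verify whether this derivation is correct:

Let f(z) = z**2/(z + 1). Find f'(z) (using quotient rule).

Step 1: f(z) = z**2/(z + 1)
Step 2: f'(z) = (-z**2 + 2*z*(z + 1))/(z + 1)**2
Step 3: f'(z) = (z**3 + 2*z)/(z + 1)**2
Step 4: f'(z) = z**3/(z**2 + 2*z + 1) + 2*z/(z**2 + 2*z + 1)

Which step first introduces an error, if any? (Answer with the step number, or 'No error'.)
Step 3

Step 3 is incorrect due to a wrong exponent.
The step shows: (z**3 + 2*z)/(z + 1)**2
The correct value should be: (z**2 + 2*z)/(z + 1)**2

Explanation: The exponent 2 on z was incorrectly written as 3: the term (z**2 + 2*z)/(z + 1)**2 was incorrectly written as (z**3 + 2*z)/(z + 1)**2
The later steps are derived from this incorrect expression, so the error originates in Step 3.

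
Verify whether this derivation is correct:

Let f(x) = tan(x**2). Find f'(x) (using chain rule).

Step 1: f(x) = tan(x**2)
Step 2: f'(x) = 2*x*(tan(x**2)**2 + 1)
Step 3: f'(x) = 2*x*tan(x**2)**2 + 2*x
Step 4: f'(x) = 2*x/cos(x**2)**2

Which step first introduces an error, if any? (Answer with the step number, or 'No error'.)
No error

All steps in this derivation are correct.
The final answer f'(x) = 2*x/cos(x**2)**2 is valid.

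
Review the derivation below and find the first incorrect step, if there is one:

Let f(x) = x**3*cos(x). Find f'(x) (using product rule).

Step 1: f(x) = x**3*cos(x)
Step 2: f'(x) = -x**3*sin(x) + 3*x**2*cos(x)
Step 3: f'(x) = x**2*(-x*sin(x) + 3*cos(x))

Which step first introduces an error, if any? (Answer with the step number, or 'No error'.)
No error

All steps in this derivation are correct.
The final answer f'(x) = x**2*(-x*sin(x) + 3*cos(x)) is valid.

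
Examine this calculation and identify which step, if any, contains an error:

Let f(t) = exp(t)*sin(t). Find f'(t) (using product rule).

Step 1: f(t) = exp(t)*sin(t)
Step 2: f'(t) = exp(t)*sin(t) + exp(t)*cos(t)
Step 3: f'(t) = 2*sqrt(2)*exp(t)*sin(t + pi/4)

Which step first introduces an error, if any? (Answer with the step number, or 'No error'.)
Step 3

Step 3 is incorrect due to a wrong exponent.
The step shows: 2*sqrt(2)*exp(t)*sin(t + pi/4)
The correct value should be: sqrt(2)*exp(t)*sin(t + pi/4)

Explanation: The exponent 1/2 on 2 was incorrectly written as 3/2: the term sqrt(2)*exp(t)*sin(t + pi/4) was incorrectly written as 2*sqrt(2)*exp(t)*sin(t + pi/4)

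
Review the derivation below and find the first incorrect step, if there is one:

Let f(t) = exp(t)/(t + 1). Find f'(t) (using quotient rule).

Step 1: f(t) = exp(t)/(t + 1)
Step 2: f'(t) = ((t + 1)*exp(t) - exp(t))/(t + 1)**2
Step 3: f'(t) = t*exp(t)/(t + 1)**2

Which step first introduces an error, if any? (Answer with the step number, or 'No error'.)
No error

All steps in this derivation are correct.
The final answer f'(t) = t*exp(t)/(t + 1)**2 is valid.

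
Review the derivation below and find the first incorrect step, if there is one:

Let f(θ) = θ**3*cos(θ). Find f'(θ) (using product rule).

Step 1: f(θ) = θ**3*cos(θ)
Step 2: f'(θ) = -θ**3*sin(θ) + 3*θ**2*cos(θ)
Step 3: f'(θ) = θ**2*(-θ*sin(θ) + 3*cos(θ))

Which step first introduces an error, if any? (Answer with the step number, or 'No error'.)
No error

All steps in this derivation are correct.
The final answer f'(θ) = θ**2*(-θ*sin(θ) + 3*cos(θ)) is valid.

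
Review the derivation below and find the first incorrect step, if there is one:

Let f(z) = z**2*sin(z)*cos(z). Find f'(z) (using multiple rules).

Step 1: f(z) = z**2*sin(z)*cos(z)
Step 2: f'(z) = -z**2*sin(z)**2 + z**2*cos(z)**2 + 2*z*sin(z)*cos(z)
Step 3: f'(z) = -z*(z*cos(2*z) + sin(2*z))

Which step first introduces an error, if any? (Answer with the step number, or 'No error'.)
Step 3

Step 3 is incorrect due to a sign flip.
The step shows: -z*(z*cos(2*z) + sin(2*z))
The correct value should be: z*(z*cos(2*z) + sin(2*z))

Explanation: The sign of the whole expression was flipped: the term z*(z*cos(2*z) + sin(2*z)) was incorrectly written as -z*(z*cos(2*z) + sin(2*z))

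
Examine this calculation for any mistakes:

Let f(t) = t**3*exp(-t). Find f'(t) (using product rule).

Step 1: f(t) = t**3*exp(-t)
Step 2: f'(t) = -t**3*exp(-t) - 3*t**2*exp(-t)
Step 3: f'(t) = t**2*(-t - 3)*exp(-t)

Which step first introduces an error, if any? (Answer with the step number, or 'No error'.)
Step 2

Step 2 is incorrect due to a sign flip.
The step shows: -t**3*exp(-t) - 3*t**2*exp(-t)
The correct value should be: -t**3*exp(-t) + 3*t**2*exp(-t)

Explanation: The sign of one term was flipped: the term 3*t**2*exp(-t) was incorrectly written as -3*t**2*exp(-t)
The later steps are derived from this incorrect expression, so the error originates in Step 2.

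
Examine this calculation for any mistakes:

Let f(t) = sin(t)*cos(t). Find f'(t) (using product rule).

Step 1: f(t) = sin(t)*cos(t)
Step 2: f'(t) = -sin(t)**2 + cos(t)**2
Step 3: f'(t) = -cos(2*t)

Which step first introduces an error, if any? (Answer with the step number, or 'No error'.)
Step 3

Step 3 is incorrect due to a sign flip.
The step shows: -cos(2*t)
The correct value should be: cos(2*t)

Explanation: The sign of the whole expression was flipped: the term cos(2*t) was incorrectly written as -cos(2*t)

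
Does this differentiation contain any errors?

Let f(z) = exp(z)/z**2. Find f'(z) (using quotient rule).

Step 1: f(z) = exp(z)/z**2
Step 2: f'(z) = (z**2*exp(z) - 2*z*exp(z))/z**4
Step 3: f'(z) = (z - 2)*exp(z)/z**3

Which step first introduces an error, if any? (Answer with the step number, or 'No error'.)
No error

All steps in this derivation are correct.
The final answer f'(z) = (z - 2)*exp(z)/z**3 is valid.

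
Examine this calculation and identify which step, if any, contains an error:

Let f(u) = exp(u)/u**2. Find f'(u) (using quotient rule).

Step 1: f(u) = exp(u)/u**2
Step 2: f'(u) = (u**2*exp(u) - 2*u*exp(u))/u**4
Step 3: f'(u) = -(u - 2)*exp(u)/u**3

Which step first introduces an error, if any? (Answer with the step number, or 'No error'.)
Step 3

Step 3 is incorrect due to a sign flip.
The step shows: -(u - 2)*exp(u)/u**3
The correct value should be: (u - 2)*exp(u)/u**3

Explanation: The sign of the whole expression was flipped: the term (u - 2)*exp(u)/u**3 was incorrectly written as -(u - 2)*exp(u)/u**3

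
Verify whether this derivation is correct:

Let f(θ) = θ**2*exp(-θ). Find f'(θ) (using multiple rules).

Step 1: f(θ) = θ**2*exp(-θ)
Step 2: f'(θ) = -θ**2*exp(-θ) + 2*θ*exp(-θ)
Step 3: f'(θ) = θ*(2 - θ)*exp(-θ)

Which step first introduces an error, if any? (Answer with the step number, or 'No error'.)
No error

All steps in this derivation are correct.
The final answer f'(θ) = θ*(2 - θ)*exp(-θ) is valid.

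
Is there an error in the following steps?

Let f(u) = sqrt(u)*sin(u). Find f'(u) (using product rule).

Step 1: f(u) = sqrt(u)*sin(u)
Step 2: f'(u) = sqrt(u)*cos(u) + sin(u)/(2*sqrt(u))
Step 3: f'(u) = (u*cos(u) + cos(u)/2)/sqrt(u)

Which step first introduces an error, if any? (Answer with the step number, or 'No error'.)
Step 3

Step 3 is incorrect due to a wrong trig function.
The step shows: (u*cos(u) + cos(u)/2)/sqrt(u)
The correct value should be: (u*cos(u) + sin(u)/2)/sqrt(u)

Explanation: sin(u) was incorrectly written as cos(u): the term (u*cos(u) + sin(u)/2)/sqrt(u) was incorrectly written as (u*cos(u) + cos(u)/2)/sqrt(u)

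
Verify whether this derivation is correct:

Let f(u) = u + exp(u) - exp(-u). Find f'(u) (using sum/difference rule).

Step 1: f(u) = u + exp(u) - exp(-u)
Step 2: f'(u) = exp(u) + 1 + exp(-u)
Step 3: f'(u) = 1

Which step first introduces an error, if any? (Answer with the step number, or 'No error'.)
Step 3

Step 3 is incorrect due to a dropped term.
The step shows: 1
The correct value should be: 2*cosh(u) + 1

Explanation: A term was dropped: the term 2*cosh(u) was incorrectly omitted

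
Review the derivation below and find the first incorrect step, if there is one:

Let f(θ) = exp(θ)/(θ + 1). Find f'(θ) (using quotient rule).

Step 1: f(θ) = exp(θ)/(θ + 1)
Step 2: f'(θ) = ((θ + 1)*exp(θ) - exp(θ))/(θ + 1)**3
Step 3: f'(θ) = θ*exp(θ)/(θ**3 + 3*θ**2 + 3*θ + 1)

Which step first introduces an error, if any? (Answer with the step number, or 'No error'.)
Step 2

Step 2 is incorrect due to a wrong exponent.
The step shows: ((θ + 1)*exp(θ) - exp(θ))/(θ + 1)**3
The correct value should be: ((θ + 1)*exp(θ) - exp(θ))/(θ + 1)**2

Explanation: The exponent -2 on θ + 1 was incorrectly written as -3: the term ((θ + 1)*exp(θ) - exp(θ))/(θ + 1)**2 was incorrectly written as ((θ + 1)*exp(θ) - exp(θ))/(θ + 1)**3
The later steps are derived from this incorrect expression, so the error originates in Step 2.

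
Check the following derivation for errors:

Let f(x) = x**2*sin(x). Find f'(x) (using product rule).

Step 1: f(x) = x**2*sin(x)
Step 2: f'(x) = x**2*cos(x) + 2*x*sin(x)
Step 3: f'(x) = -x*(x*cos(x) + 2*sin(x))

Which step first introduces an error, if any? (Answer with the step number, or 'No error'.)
Step 3

Step 3 is incorrect due to a sign flip.
The step shows: -x*(x*cos(x) + 2*sin(x))
The correct value should be: x*(x*cos(x) + 2*sin(x))

Explanation: The sign of the whole expression was flipped: the term x*(x*cos(x) + 2*sin(x)) was incorrectly written as -x*(x*cos(x) + 2*sin(x))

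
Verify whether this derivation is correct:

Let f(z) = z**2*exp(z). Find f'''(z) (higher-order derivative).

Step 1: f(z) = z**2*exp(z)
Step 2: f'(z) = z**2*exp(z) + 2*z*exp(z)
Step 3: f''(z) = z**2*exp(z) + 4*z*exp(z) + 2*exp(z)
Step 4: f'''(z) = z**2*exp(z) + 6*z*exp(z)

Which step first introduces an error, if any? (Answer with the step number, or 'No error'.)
Step 4

Step 4 is incorrect due to a dropped term.
The step shows: z**2*exp(z) + 6*z*exp(z)
The correct value should be: z**2*exp(z) + 6*z*exp(z) + 6*exp(z)

Explanation: A term was dropped: the term 6*exp(z) was incorrectly omitted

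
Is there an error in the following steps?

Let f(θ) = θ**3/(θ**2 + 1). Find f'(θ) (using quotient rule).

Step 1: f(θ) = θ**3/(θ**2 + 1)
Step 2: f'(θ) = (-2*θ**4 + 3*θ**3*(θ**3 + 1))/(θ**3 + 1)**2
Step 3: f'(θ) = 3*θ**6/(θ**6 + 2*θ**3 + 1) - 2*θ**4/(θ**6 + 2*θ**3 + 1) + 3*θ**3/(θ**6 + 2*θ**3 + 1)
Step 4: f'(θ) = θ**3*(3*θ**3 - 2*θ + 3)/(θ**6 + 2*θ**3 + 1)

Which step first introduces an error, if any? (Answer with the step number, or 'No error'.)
Step 2

Step 2 is incorrect due to a wrong exponent.
The step shows: (-2*θ**4 + 3*θ**3*(θ**3 + 1))/(θ**3 + 1)**2
The correct value should be: (-2*θ**4 + 3*θ**2*(θ**2 + 1))/(θ**2 + 1)**2

Explanation: The exponent 2 on θ was incorrectly written as 3: the term (-2*θ**4 + 3*θ**2*(θ**2 + 1))/(θ**2 + 1)**2 was incorrectly written as (-2*θ**4 + 3*θ**3*(θ**3 + 1))/(θ**3 + 1)**2
The later steps are derived from this incorrect expression, so the error originates in Step 2.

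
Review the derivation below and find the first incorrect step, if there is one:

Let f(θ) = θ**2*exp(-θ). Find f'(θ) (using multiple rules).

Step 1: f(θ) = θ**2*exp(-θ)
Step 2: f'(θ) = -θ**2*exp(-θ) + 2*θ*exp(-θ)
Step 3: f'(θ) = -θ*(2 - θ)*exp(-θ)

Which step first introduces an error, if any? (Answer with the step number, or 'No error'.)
Step 3

Step 3 is incorrect due to a sign flip.
The step shows: -θ*(2 - θ)*exp(-θ)
The correct value should be: θ*(2 - θ)*exp(-θ)

Explanation: The sign of the whole expression was flipped: the term θ*(2 - θ)*exp(-θ) was incorrectly written as -θ*(2 - θ)*exp(-θ)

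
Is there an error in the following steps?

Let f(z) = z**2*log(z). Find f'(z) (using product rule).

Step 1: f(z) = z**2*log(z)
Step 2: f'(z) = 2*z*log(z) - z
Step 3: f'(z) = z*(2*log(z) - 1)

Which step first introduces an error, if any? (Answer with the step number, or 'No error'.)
Step 2

Step 2 is incorrect due to a sign flip.
The step shows: 2*z*log(z) - z
The correct value should be: 2*z*log(z) + z

Explanation: The sign of one term was flipped: the term z was incorrectly written as -z
The later steps are derived from this incorrect expression, so the error originates in Step 2.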